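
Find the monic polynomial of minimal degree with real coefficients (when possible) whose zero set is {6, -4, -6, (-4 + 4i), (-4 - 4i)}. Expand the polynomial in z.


The polynomial is p(z) = ∏_{α ∈ S} (z − α), where S = {6, -4, -6, (-4 + 4i), (-4 - 4i)}.
Expanding the product yields: p(z) = z^5 + 12·z^4 + 28·z^3 -304·z^2 -2304·z -4608.
Note conjugate pairs combine to real quadratics: (z − (-4+4i))(z − (-4−4i)) = z² + 8z + 32.
The resulting polynomial has degree 5 and real coefficients as required.

p(z) = z^5 + 12·z^4 + 28·z^3 -304·z^2 -2304·z -4608.


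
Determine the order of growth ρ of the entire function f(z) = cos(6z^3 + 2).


Write cos(w) = (e^{iw} ± e^{−iw})/(2 or 2i), so |cos(w)| ≤ e^{|w|}. With w = 6z^3 + 2, |w| ≤ 6r^3 + 2 on |z|=r, giving M(r) ≤ e^{6r^3 + 2} and ρ ≤ 3. For the lower bound, choose z on |z|=r with 6z^3 purely imaginary of modulus 6r^3; then |cos(6z^3 + 2)| grows like e^{6r^3}/2, so ρ ≥ 3. Hence ρ = 3.
Therefore ρ = 3.

Order ρ = 3.


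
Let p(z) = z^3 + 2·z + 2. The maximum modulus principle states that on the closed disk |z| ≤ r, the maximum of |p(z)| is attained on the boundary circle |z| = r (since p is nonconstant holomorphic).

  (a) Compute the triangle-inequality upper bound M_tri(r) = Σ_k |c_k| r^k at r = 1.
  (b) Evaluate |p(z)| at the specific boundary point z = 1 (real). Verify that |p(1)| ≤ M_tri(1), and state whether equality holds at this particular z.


Coefficients: c_0 = 2, c_1 = 2, c_2 = 0, c_3 = 1. Radius r = 1.
Part (a). Triangle bound: M_tri(r) = Σ_k |c_k| r^k
  = |2|·1^0 + |2|·1^1 + |0|·1^2 + |1|·1^3
  = 2 + 2 + 0 + 1 = 5.
This bounds M(r) := max_{|z|=r} |p(z)| from above; equality holds iff all terms c_k z^k can be made to align in phase at a single z on |z|=r.
Part (b). At z = 1 (real, on the circle |z| = r):
  p(1) = (2)·1^0 + (2)·1^1 + (0)·1^2 + (1)·1^3 = 5.
  |p(1)| = 5.
Since all nonzero coefficients share the same sign, |p(1)| = 5 = M_tri(1); the triangle bound is attained at z = 1, so in fact M(r) = 5.

M_tri(1) = 5; |p(1)| = 5; equality at z=1: yes.


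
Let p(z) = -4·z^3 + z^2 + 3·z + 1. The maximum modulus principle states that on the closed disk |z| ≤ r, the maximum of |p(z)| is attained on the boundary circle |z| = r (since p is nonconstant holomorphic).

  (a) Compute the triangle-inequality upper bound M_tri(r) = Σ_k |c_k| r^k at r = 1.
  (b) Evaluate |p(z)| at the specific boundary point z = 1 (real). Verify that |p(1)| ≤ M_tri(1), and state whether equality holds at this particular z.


Coefficients: c_0 = 1, c_1 = 3, c_2 = 1, c_3 = -4. Radius r = 1.
Part (a). Triangle bound: M_tri(r) = Σ_k |c_k| r^k
  = |1|·1^0 + |3|·1^1 + |1|·1^2 + |-4|·1^3
  = 1 + 3 + 1 + 4 = 9.
This bounds M(r) := max_{|z|=r} |p(z)| from above; equality holds iff all terms c_k z^k can be made to align in phase at a single z on |z|=r.
Part (b). At z = 1 (real, on the circle |z| = r):
  p(1) = (1)·1^0 + (3)·1^1 + (1)·1^2 + (-4)·1^3 = 1.
  |p(1)| = 1.
Check: |p(1)| = 1 ≤ 9 = M_tri(1). ✓ Equality does not hold at z = 1 (the coefficients have mixed signs, so the terms do not all align in phase there).

M_tri(1) = 9; |p(1)| = 1; equality at z=1: no.


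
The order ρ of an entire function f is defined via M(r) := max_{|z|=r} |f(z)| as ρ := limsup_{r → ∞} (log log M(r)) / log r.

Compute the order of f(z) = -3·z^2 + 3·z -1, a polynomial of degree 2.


|f(z)| ≤ Σ|c_k|·r^k = O(r^2) as r → ∞. Polynomial growth is O(e^{r^ε}) for every ε > 0 (since r^2/e^{r^ε} → 0), so ρ ≤ ε for all ε > 0, i.e. ρ = 0. Every nonconstant polynomial has order 0.
Therefore ρ = 0.

Order ρ = 0.


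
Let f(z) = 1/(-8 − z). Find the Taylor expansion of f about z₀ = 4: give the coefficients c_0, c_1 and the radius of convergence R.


Let w = z − z₀, so z = z₀ + w.
Then -8 − z = -8 − (z₀ + w) = (-8 − z₀) − w = -12 − w.
f(z) = 1/(-12 − w) = (1/(-12)) · 1/(1 − w/(-12)) = Σ_{n≥0} w^n / (-12)^(n+1).
So c_n = 1/(-12)^(n+1):
  c_0 = 1/(-12)^1 = -1/12.
  c_1 = 1/(-12)^2 = 1/144.
The series is valid for |w/d| < 1, i.e. |z − z₀| < |d|.
Radius of convergence: R = |-8 − z₀| = |-12| = 12 (distance from z₀ to the singularity z = -8).

c_0 = -1/12, c_1 = 1/144; R = 12.


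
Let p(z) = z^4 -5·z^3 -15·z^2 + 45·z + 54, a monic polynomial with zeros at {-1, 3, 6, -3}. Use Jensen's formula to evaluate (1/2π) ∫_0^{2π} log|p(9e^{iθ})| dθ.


Zeros: -3, -1, 3, 6; r = 9.
Inside |z| < r: -3, -1, 3, 6. Outside (|z| ≥ r): ∅.
p(0) = 54, so log|p(0)| = log(54) = 3.9890.
Apply Jensen: I(r) = log|p(0)| + Σ_k log(r/|z_k|), summed over zeros inside |z| < r.
  log(r/|z_k|) for z_k = -1: log(9/1) = 2.1972
  log(r/|z_k|) for z_k = 3: log(9/3) = 1.0986
  log(r/|z_k|) for z_k = 6: log(9/6) = 0.4055
  log(r/|z_k|) for z_k = -3: log(9/3) = 1.0986
Sum over inside zeros: 4.7999.
I(r) = log|p(0)| + (inside sum) = 3.9890 + 4.7999 = 8.7889.
Closed form (all zeros inside, monic): I(r) = n·log(r) = 4·log(9) = 8.7889. ✓

I(r) ≈ 8.7889.


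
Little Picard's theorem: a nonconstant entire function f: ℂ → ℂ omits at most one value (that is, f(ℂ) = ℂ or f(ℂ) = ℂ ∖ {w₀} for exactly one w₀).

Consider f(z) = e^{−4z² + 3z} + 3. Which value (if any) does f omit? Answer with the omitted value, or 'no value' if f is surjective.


Little Picard bounds the complement of f(ℂ) to at most one point.
The exponent g(z) = −4z² + 3z is a nonconstant polynomial, hence surjective onto ℂ. So e^{g(z)} takes every value in {e^w : w ∈ ℂ} = ℂ ∖ {0}. Adding 3 shifts the range to ℂ ∖ {3}. f omits exactly 3.

Omitted value: 3.


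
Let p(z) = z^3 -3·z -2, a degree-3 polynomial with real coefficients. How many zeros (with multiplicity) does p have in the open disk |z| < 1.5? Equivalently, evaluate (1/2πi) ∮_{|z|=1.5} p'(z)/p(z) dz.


The zeros of p are: -1, 2, -1.
Their magnitudes are: 1, 2, 1.
Zeros with |z| < R = 1.5: -1, -1.
Count = 2.
By the argument principle, (1/2πi) ∮_{|z|=R} p'(z)/p(z) dz equals exactly this count.

Number of zeros inside |z| < 1.5: 2.


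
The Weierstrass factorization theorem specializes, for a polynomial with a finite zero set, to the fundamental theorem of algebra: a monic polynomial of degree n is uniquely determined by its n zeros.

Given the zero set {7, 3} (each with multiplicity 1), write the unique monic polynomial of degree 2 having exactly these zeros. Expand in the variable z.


The polynomial is p(z) = ∏_{α ∈ S} (z − α), where S = {7, 3}.
Expanding the product yields: p(z) = z^2 -10·z + 21.
The resulting polynomial has degree 2 and real coefficients as required.

p(z) = z^2 -10·z + 21.


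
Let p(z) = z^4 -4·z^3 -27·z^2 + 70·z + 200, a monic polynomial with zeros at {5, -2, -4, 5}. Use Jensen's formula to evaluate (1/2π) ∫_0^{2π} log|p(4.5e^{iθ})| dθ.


Zeros: -4, -2, 5, 5; r = 4.5.
Inside |z| < r: -4, -2. Outside (|z| ≥ r): 5, 5.
p(0) = 200, so log|p(0)| = log(200) = 5.2983.
Apply Jensen: I(r) = log|p(0)| + Σ_k log(r/|z_k|), summed over zeros inside |z| < r.
  log(r/|z_k|) for z_k = -2: log(4.5/2) = 0.8109
  log(r/|z_k|) for z_k = -4: log(4.5/4) = 0.1178
  Outside zeros (5, 5) contribute nothing to the Jensen sum.
Sum over inside zeros: 0.9287.
I(r) = log|p(0)| + (inside sum) = 5.2983 + 0.9287 = 6.2270.
Note: since some zeros are outside |z| ≤ r, the simplified n·log(r) form does NOT apply — only the inside zeros contribute.

I(r) ≈ 6.2270.


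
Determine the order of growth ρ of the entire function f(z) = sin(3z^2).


Write sin(w) = (e^{iw} ± e^{−iw})/(2 or 2i), so |sin(w)| ≤ e^{|w|}. With w = 3z^2, |w| ≤ 3r^2 + 0 on |z|=r, giving M(r) ≤ e^{3r^2 + 0} and ρ ≤ 2. For the lower bound, choose z on |z|=r with 3z^2 purely imaginary of modulus 3r^2; then |sin(3z^2)| grows like e^{3r^2}/2, so ρ ≥ 2. Hence ρ = 2.
Therefore ρ = 2.

Order ρ = 2.


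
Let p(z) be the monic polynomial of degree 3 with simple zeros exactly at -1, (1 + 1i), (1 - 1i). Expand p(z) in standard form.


The polynomial is p(z) = ∏_{α ∈ S} (z − α), where S = {-1, (1 + 1i), (1 - 1i)}.
Expanding the product yields: p(z) = z^3 -z^2 + 2.
Note conjugate pairs combine to real quadratics: (z − (1+1i))(z − (1−1i)) = z² − 2z + 2.
The resulting polynomial has degree 3 and real coefficients as required.

p(z) = z^3 -z^2 + 2.


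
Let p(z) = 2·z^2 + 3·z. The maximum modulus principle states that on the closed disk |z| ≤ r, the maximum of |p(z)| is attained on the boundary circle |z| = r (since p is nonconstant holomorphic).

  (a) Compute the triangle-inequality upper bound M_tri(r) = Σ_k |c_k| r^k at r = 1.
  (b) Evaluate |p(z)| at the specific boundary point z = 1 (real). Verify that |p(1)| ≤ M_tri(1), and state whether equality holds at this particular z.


Coefficients: c_0 = 0, c_1 = 3, c_2 = 2. Radius r = 1.
Part (a). Triangle bound: M_tri(r) = Σ_k |c_k| r^k
  = |0|·1^0 + |3|·1^1 + |2|·1^2
  = 0 + 3 + 2 = 5.
This bounds M(r) := max_{|z|=r} |p(z)| from above; equality holds iff all terms c_k z^k can be made to align in phase at a single z on |z|=r.
Part (b). At z = 1 (real, on the circle |z| = r):
  p(1) = (0)·1^0 + (3)·1^1 + (2)·1^2 = 5.
  |p(1)| = 5.
Since all nonzero coefficients share the same sign, |p(1)| = 5 = M_tri(1); the triangle bound is attained at z = 1, so in fact M(r) = 5.

M_tri(1) = 5; |p(1)| = 5; equality at z=1: yes.


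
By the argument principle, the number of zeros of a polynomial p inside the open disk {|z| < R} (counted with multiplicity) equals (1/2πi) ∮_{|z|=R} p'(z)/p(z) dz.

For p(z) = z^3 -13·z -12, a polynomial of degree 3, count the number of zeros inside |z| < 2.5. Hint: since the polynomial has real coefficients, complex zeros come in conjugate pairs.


The zeros of p are: 4, -1, -3.
Their magnitudes are: 4, 1, 3.
Zeros with |z| < R = 2.5: -1.
Count = 1.
By the argument principle, (1/2πi) ∮_{|z|=R} p'(z)/p(z) dz equals exactly this count.

Number of zeros inside |z| < 2.5: 1.


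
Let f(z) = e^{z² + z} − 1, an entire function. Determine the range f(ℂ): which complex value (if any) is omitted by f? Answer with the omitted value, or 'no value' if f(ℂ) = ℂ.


Little Picard bounds the complement of f(ℂ) to at most one point.
The exponent g(z) = z² + z is a nonconstant polynomial, hence surjective onto ℂ. So e^{g(z)} takes every value in {e^w : w ∈ ℂ} = ℂ ∖ {0}. Adding -1 shifts the range to ℂ ∖ {-1}. f omits exactly -1.

Omitted value: -1.


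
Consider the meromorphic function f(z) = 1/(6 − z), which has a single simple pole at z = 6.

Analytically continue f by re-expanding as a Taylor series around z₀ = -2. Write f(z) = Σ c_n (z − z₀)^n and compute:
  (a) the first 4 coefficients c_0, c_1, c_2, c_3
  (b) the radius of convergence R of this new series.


Let w = z − z₀, so z = z₀ + w.
Then 6 − z = 6 − (z₀ + w) = (6 − z₀) − w = 8 − w.
f(z) = 1/(8 − w) = (1/(8)) · 1/(1 − w/(8)) = Σ_{n≥0} w^n / (8)^(n+1).
So c_n = 1/(8)^(n+1):
  c_0 = 1/(8)^1 = 1/8.
  c_1 = 1/(8)^2 = 1/64.
  c_2 = 1/(8)^3 = 1/512.
  c_3 = 1/(8)^4 = 1/4096.
The series is valid for |w/d| < 1, i.e. |z − z₀| < |d|.
Radius of convergence: R = |6 − z₀| = |8| = 8 (distance from z₀ to the singularity z = 6).

c_0 = 1/8, c_1 = 1/64, c_2 = 1/512, c_3 = 1/4096; R = 8.


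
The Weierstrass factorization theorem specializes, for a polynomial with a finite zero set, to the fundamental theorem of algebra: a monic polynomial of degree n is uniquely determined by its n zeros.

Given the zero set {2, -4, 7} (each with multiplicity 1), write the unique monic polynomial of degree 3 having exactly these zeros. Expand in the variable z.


The polynomial is p(z) = ∏_{α ∈ S} (z − α), where S = {2, -4, 7}.
Expanding the product yields: p(z) = z^3 -5·z^2 -22·z + 56.
The resulting polynomial has degree 3 and real coefficients as required.

p(z) = z^3 -5·z^2 -22·z + 56.


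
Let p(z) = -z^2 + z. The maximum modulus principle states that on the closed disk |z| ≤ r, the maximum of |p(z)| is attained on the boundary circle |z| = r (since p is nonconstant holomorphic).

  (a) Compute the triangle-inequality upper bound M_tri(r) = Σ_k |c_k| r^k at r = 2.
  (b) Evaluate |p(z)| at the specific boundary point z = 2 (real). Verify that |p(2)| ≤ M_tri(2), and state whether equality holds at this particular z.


Coefficients: c_0 = 0, c_1 = 1, c_2 = -1. Radius r = 2.
Part (a). Triangle bound: M_tri(r) = Σ_k |c_k| r^k
  = |0|·2^0 + |1|·2^1 + |-1|·2^2
  = 0 + 2 + 4 = 6.
This bounds M(r) := max_{|z|=r} |p(z)| from above; equality holds iff all terms c_k z^k can be made to align in phase at a single z on |z|=r.
Part (b). At z = 2 (real, on the circle |z| = r):
  p(2) = (0)·2^0 + (1)·2^1 + (-1)·2^2 = -2.
  |p(2)| = 2.
Check: |p(2)| = 2 ≤ 6 = M_tri(2). ✓ Equality does not hold at z = 2 (the coefficients have mixed signs, so the terms do not all align in phase there).

M_tri(2) = 6; |p(2)| = 2; equality at z=2: no.


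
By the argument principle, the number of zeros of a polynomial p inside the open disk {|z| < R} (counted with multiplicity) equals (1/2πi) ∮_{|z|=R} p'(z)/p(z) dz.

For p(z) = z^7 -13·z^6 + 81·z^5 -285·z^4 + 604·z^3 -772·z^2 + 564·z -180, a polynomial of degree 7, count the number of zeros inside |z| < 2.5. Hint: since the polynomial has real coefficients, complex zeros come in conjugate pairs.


The zeros of p are: (1 + 1i), (1 - 1i), 1, (2 + 1i), (2 - 1i), (3 + 3i), (3 - 3i).
Their magnitudes are: 1.414, 1.414, 1, 2.236, 2.236, 4.243, 4.243.
Zeros with |z| < R = 2.5: (1 + 1i), (1 - 1i), 1, (2 + 1i), (2 - 1i).
Count = 5.
By the argument principle, (1/2πi) ∮_{|z|=R} p'(z)/p(z) dz equals exactly this count.

Number of zeros inside |z| < 2.5: 5.


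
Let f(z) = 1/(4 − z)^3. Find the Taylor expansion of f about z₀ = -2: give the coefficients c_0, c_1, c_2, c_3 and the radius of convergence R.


Let w = z − z₀, so z = z₀ + w.
Then 4 − z = 4 − (z₀ + w) = (4 − z₀) − w = 6 − w.
f(z) = 1/(6 − w)^3 = (1/(6)^3) · (1 − w/(6))^{−3}.
By the binomial series (1−u)^{−3} = Σ_{n≥0} C(n+2, 2) u^n for |u|<1, with u = w/(6):
  c_n = C(n+2, 2) / (6)^(n+3).
  c_0 = 1/(6)^3 = 1/216.
  c_1 = 3/(6)^4 = 1/432.
  c_2 = 6/(6)^5 = 1/1296.
  c_3 = 10/(6)^6 = 5/23328.
The series is valid for |w/d| < 1, i.e. |z − z₀| < |d|.
Radius of convergence: R = |4 − z₀| = |6| = 6 (distance from z₀ to the singularity z = 4).

c_0 = 1/216, c_1 = 1/432, c_2 = 1/1296, c_3 = 5/23328; R = 6.


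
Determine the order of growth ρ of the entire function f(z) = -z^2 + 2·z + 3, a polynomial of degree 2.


|f(z)| ≤ Σ|c_k|·r^k = O(r^2) as r → ∞. Polynomial growth is O(e^{r^ε}) for every ε > 0 (since r^2/e^{r^ε} → 0), so ρ ≤ ε for all ε > 0, i.e. ρ = 0. Every nonconstant polynomial has order 0.
Therefore ρ = 0.

Order ρ = 0.


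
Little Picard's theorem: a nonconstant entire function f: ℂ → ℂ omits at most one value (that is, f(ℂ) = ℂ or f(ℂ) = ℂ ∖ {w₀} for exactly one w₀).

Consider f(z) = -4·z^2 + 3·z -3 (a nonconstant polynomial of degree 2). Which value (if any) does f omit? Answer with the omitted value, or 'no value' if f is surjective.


Little Picard bounds the complement of f(ℂ) to at most one point.
For every w ∈ ℂ, the equation p(z) − w = 0 is a nonconstant polynomial in z and hence has at least one root by the fundamental theorem of algebra. So p is surjective onto ℂ, omitting no value.

Omitted value: no value.


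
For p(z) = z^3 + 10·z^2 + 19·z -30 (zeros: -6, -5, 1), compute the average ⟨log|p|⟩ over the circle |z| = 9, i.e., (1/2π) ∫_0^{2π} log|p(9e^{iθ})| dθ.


Zeros: -6, -5, 1; r = 9.
Inside |z| < r: -6, -5, 1. Outside (|z| ≥ r): ∅.
p(0) = -30, so log|p(0)| = log(30) = 3.4012.
Apply Jensen: I(r) = log|p(0)| + Σ_k log(r/|z_k|), summed over zeros inside |z| < r.
  log(r/|z_k|) for z_k = -6: log(9/6) = 0.4055
  log(r/|z_k|) for z_k = -5: log(9/5) = 0.5878
  log(r/|z_k|) for z_k = 1: log(9/1) = 2.1972
Sum over inside zeros: 3.1905.
I(r) = log|p(0)| + (inside sum) = 3.4012 + 3.1905 = 6.5917.
Closed form (all zeros inside, monic): I(r) = n·log(r) = 3·log(9) = 6.5917. ✓

I(r) ≈ 6.5917.


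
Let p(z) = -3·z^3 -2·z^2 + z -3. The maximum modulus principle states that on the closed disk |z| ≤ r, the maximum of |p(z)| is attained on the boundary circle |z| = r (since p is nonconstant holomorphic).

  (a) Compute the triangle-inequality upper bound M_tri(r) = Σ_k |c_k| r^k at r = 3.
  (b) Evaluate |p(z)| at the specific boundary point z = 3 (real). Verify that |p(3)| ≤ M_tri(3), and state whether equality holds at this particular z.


Coefficients: c_0 = -3, c_1 = 1, c_2 = -2, c_3 = -3. Radius r = 3.
Part (a). Triangle bound: M_tri(r) = Σ_k |c_k| r^k
  = |-3|·3^0 + |1|·3^1 + |-2|·3^2 + |-3|·3^3
  = 3 + 3 + 18 + 81 = 105.
This bounds M(r) := max_{|z|=r} |p(z)| from above; equality holds iff all terms c_k z^k can be made to align in phase at a single z on |z|=r.
Part (b). At z = 3 (real, on the circle |z| = r):
  p(3) = (-3)·3^0 + (1)·3^1 + (-2)·3^2 + (-3)·3^3 = -99.
  |p(3)| = 99.
Check: |p(3)| = 99 ≤ 105 = M_tri(3). ✓ Equality does not hold at z = 3 (the coefficients have mixed signs, so the terms do not all align in phase there).

M_tri(3) = 105; |p(3)| = 99; equality at z=3: no.


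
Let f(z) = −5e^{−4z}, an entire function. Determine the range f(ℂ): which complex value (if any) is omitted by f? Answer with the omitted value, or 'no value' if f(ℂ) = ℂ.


Little Picard bounds the complement of f(ℂ) to at most one point.
e^{−4z} is never zero on ℂ, so -5·e^{−4z} takes every value in ℂ ∖ {0}. Adding 0 shifts the range to ℂ ∖ {0}. Thus f omits exactly the value 0.

Omitted value: 0.


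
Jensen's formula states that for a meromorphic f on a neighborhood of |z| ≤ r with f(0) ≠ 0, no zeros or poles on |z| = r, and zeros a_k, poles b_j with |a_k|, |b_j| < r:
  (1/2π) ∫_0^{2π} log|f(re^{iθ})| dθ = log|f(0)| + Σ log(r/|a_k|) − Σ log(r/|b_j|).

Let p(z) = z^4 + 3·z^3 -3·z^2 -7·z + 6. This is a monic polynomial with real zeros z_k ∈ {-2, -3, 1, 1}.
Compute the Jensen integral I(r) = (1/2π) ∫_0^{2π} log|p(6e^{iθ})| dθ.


Zeros: -3, -2, 1, 1; r = 6.
Inside |z| < r: -3, -2, 1, 1. Outside (|z| ≥ r): ∅.
p(0) = 6, so log|p(0)| = log(6) = 1.7918.
Apply Jensen: I(r) = log|p(0)| + Σ_k log(r/|z_k|), summed over zeros inside |z| < r.
  log(r/|z_k|) for z_k = -2: log(6/2) = 1.0986
  log(r/|z_k|) for z_k = -3: log(6/3) = 0.6931
  log(r/|z_k|) for z_k = 1: log(6/1) = 1.7918
  log(r/|z_k|) for z_k = 1: log(6/1) = 1.7918
Sum over inside zeros: 5.3753.
I(r) = log|p(0)| + (inside sum) = 1.7918 + 5.3753 = 7.1670.
Closed form (all zeros inside, monic): I(r) = n·log(r) = 4·log(6) = 7.1670. ✓

I(r) ≈ 7.1670.


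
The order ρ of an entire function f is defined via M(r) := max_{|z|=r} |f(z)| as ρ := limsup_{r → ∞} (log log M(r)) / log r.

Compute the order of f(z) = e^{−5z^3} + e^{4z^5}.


Each summand is entire of order 3 and 5 respectively (as in the single-exponential case). The order of a sum is at most the max of the orders, so ρ ≤ 5. For the lower bound: on |z|=r choose arg z so that 4z^5 is real positive; then |e^{4z^5}| = e^{4r^5} while |e^{-5z^3}| ≤ e^{5r^3} = o(e^{4r^5}). So |f| ≥ e^{4r^5}(1 − o(1)) and ρ ≥ 5. Hence ρ = max(3, 5) = 5.
Therefore ρ = 5.

Order ρ = 5.


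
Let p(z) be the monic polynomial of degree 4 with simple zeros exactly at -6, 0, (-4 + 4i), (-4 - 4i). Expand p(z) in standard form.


The polynomial is p(z) = ∏_{α ∈ S} (z − α), where S = {-6, 0, (-4 + 4i), (-4 - 4i)}.
Expanding the product yields: p(z) = z^4 + 14·z^3 + 80·z^2 + 192·z.
Note conjugate pairs combine to real quadratics: (z − (-4+4i))(z − (-4−4i)) = z² + 8z + 32.
The resulting polynomial has degree 4 and real coefficients as required.

p(z) = z^4 + 14·z^3 + 80·z^2 + 192·z.


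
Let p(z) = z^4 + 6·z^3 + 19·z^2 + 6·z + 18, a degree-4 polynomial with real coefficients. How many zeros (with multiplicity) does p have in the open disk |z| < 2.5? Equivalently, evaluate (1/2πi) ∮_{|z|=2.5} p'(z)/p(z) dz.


The zeros of p are: (0 + 1i), (0 - 1i), (-3 + 3i), (-3 - 3i).
Their magnitudes are: 1, 1, 4.243, 4.243.
Zeros with |z| < R = 2.5: (0 + 1i), (0 - 1i).
Count = 2.
By the argument principle, (1/2πi) ∮_{|z|=R} p'(z)/p(z) dz equals exactly this count.

Number of zeros inside |z| < 2.5: 2.


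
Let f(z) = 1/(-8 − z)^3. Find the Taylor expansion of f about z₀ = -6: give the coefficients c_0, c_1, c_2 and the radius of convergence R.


Let w = z − z₀, so z = z₀ + w.
Then -8 − z = -8 − (z₀ + w) = (-8 − z₀) − w = -2 − w.
f(z) = 1/(-2 − w)^3 = (1/(-2)^3) · (1 − w/(-2))^{−3}.
By the binomial series (1−u)^{−3} = Σ_{n≥0} C(n+2, 2) u^n for |u|<1, with u = w/(-2):
  c_n = C(n+2, 2) / (-2)^(n+3).
  c_0 = 1/(-2)^3 = -1/8.
  c_1 = 3/(-2)^4 = 3/16.
  c_2 = 6/(-2)^5 = -3/16.
The series is valid for |w/d| < 1, i.e. |z − z₀| < |d|.
Radius of convergence: R = |-8 − z₀| = |-2| = 2 (distance from z₀ to the singularity z = -8).

c_0 = -1/8, c_1 = 3/16, c_2 = -3/16; R = 2.


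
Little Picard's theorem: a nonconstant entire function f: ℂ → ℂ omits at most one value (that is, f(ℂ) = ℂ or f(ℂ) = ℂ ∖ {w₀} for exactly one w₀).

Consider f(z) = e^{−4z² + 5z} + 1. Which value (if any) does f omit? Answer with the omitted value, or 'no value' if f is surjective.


Little Picard bounds the complement of f(ℂ) to at most one point.
The exponent g(z) = −4z² + 5z is a nonconstant polynomial, hence surjective onto ℂ. So e^{g(z)} takes every value in {e^w : w ∈ ℂ} = ℂ ∖ {0}. Adding 1 shifts the range to ℂ ∖ {1}. f omits exactly 1.

Omitted value: 1.


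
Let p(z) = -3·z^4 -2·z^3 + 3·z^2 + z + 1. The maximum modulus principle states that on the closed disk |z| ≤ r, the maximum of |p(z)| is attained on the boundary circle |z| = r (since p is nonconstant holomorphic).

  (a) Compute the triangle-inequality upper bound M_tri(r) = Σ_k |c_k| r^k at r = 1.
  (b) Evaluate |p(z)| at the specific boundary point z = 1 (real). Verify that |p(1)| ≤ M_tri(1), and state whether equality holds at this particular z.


Coefficients: c_0 = 1, c_1 = 1, c_2 = 3, c_3 = -2, c_4 = -3. Radius r = 1.
Part (a). Triangle bound: M_tri(r) = Σ_k |c_k| r^k
  = |1|·1^0 + |1|·1^1 + |3|·1^2 + |-2|·1^3 + |-3|·1^4
  = 1 + 1 + 3 + 2 + 3 = 10.
This bounds M(r) := max_{|z|=r} |p(z)| from above; equality holds iff all terms c_k z^k can be made to align in phase at a single z on |z|=r.
Part (b). At z = 1 (real, on the circle |z| = r):
  p(1) = (1)·1^0 + (1)·1^1 + (3)·1^2 + (-2)·1^3 + (-3)·1^4 = 0.
  |p(1)| = 0.
Check: |p(1)| = 0 ≤ 10 = M_tri(1). ✓ Equality does not hold at z = 1 (the coefficients have mixed signs, so the terms do not all align in phase there).

M_tri(1) = 10; |p(1)| = 0; equality at z=1: no.


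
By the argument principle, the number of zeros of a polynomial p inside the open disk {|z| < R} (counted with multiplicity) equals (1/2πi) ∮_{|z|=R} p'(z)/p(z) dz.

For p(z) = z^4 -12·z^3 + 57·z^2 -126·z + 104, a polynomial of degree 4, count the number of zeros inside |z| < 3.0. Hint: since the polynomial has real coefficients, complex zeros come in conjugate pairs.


The zeros of p are: (3 + 2i), (3 - 2i), 2, 4.
Their magnitudes are: 3.606, 3.606, 2, 4.
Zeros with |z| < R = 3.0: 2.
Count = 1.
By the argument principle, (1/2πi) ∮_{|z|=R} p'(z)/p(z) dz equals exactly this count.

Number of zeros inside |z| < 3.0: 1.


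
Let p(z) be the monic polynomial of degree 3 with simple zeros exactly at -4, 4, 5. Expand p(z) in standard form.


The polynomial is p(z) = ∏_{α ∈ S} (z − α), where S = {-4, 4, 5}.
Expanding the product yields: p(z) = z^3 -5·z^2 -16·z + 80.
The resulting polynomial has degree 3 and real coefficients as required.

p(z) = z^3 -5·z^2 -16·z + 80.


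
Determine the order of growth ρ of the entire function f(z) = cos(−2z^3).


Write cos(w) = (e^{iw} ± e^{−iw})/(2 or 2i), so |cos(w)| ≤ e^{|w|}. With w = −2z^3, |w| ≤ 2r^3 + 0 on |z|=r, giving M(r) ≤ e^{2r^3 + 0} and ρ ≤ 3. For the lower bound, choose z on |z|=r with -2z^3 purely imaginary of modulus 2r^3; then |cos(−2z^3)| grows like e^{2r^3}/2, so ρ ≥ 3. Hence ρ = 3.
Therefore ρ = 3.

Order ρ = 3.


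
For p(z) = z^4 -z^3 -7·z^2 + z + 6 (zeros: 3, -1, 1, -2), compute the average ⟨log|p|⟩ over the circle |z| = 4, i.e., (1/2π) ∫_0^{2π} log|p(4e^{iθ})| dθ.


Zeros: -2, -1, 1, 3; r = 4.
Inside |z| < r: -2, -1, 1, 3. Outside (|z| ≥ r): ∅.
p(0) = 6, so log|p(0)| = log(6) = 1.7918.
Apply Jensen: I(r) = log|p(0)| + Σ_k log(r/|z_k|), summed over zeros inside |z| < r.
  log(r/|z_k|) for z_k = 3: log(4/3) = 0.2877
  log(r/|z_k|) for z_k = -1: log(4/1) = 1.3863
  log(r/|z_k|) for z_k = 1: log(4/1) = 1.3863
  log(r/|z_k|) for z_k = -2: log(4/2) = 0.6931
Sum over inside zeros: 3.7534.
I(r) = log|p(0)| + (inside sum) = 1.7918 + 3.7534 = 5.5452.
Closed form (all zeros inside, monic): I(r) = n·log(r) = 4·log(4) = 5.5452. ✓

I(r) ≈ 5.5452.


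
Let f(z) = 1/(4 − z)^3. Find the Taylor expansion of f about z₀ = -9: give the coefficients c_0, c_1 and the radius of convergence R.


Let w = z − z₀, so z = z₀ + w.
Then 4 − z = 4 − (z₀ + w) = (4 − z₀) − w = 13 − w.
f(z) = 1/(13 − w)^3 = (1/(13)^3) · (1 − w/(13))^{−3}.
By the binomial series (1−u)^{−3} = Σ_{n≥0} C(n+2, 2) u^n for |u|<1, with u = w/(13):
  c_n = C(n+2, 2) / (13)^(n+3).
  c_0 = 1/(13)^3 = 1/2197.
  c_1 = 3/(13)^4 = 3/28561.
The series is valid for |w/d| < 1, i.e. |z − z₀| < |d|.
Radius of convergence: R = |4 − z₀| = |13| = 13 (distance from z₀ to the singularity z = 4).

c_0 = 1/2197, c_1 = 3/28561; R = 13.


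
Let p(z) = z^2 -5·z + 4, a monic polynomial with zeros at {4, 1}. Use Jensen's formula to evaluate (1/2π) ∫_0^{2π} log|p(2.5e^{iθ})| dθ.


Zeros: 1, 4; r = 2.5.
Inside |z| < r: 1. Outside (|z| ≥ r): 4.
p(0) = 4, so log|p(0)| = log(4) = 1.3863.
Apply Jensen: I(r) = log|p(0)| + Σ_k log(r/|z_k|), summed over zeros inside |z| < r.
  log(r/|z_k|) for z_k = 1: log(2.5/1) = 0.9163
  Outside zeros (4) contribute nothing to the Jensen sum.
Sum over inside zeros: 0.9163.
I(r) = log|p(0)| + (inside sum) = 1.3863 + 0.9163 = 2.3026.
Note: since some zeros are outside |z| ≤ r, the simplified n·log(r) form does NOT apply — only the inside zeros contribute.

I(r) ≈ 2.3026.


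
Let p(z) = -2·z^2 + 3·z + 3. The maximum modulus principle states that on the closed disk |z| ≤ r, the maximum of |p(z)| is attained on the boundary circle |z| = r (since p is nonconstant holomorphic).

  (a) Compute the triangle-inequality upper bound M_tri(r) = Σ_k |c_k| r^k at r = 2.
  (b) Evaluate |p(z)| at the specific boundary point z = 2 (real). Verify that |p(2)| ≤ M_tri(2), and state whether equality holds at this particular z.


Coefficients: c_0 = 3, c_1 = 3, c_2 = -2. Radius r = 2.
Part (a). Triangle bound: M_tri(r) = Σ_k |c_k| r^k
  = |3|·2^0 + |3|·2^1 + |-2|·2^2
  = 3 + 6 + 8 = 17.
This bounds M(r) := max_{|z|=r} |p(z)| from above; equality holds iff all terms c_k z^k can be made to align in phase at a single z on |z|=r.
Part (b). At z = 2 (real, on the circle |z| = r):
  p(2) = (3)·2^0 + (3)·2^1 + (-2)·2^2 = 1.
  |p(2)| = 1.
Check: |p(2)| = 1 ≤ 17 = M_tri(2). ✓ Equality does not hold at z = 2 (the coefficients have mixed signs, so the terms do not all align in phase there).

M_tri(2) = 17; |p(2)| = 1; equality at z=2: no.


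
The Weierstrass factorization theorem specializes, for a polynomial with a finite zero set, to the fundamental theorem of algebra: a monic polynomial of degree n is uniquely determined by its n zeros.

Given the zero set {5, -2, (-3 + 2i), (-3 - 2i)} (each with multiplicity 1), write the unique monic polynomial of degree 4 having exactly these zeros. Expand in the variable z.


The polynomial is p(z) = ∏_{α ∈ S} (z − α), where S = {5, -2, (-3 + 2i), (-3 - 2i)}.
Expanding the product yields: p(z) = z^4 + 3·z^3 -15·z^2 -99·z -130.
Note conjugate pairs combine to real quadratics: (z − (-3+2i))(z − (-3−2i)) = z² + 6z + 13.
The resulting polynomial has degree 4 and real coefficients as required.

p(z) = z^4 + 3·z^3 -15·z^2 -99·z -130.


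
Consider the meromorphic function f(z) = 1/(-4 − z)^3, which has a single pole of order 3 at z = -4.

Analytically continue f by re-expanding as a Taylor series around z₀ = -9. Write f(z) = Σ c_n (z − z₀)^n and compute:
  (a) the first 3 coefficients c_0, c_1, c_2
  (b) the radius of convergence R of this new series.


Let w = z − z₀, so z = z₀ + w.
Then -4 − z = -4 − (z₀ + w) = (-4 − z₀) − w = 5 − w.
f(z) = 1/(5 − w)^3 = (1/(5)^3) · (1 − w/(5))^{−3}.
By the binomial series (1−u)^{−3} = Σ_{n≥0} C(n+2, 2) u^n for |u|<1, with u = w/(5):
  c_n = C(n+2, 2) / (5)^(n+3).
  c_0 = 1/(5)^3 = 1/125.
  c_1 = 3/(5)^4 = 3/625.
  c_2 = 6/(5)^5 = 6/3125.
The series is valid for |w/d| < 1, i.e. |z − z₀| < |d|.
Radius of convergence: R = |-4 − z₀| = |5| = 5 (distance from z₀ to the singularity z = -4).

c_0 = 1/125, c_1 = 3/625, c_2 = 6/3125; R = 5.


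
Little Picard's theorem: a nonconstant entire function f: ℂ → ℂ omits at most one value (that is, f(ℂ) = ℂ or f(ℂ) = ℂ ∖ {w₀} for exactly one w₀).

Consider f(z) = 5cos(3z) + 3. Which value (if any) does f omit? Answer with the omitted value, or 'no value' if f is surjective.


Little Picard bounds the complement of f(ℂ) to at most one point.
cos is entire and surjective onto ℂ: for every w ∈ ℂ, cos(ζ) = w has a solution ζ ∈ ℂ (e.g., via the complex inverse arccos). With ζ = 3z this gives z = ζ/(3). Then 5·cos(3z) takes every value in 5·ℂ = ℂ, and adding 3 is a bijection of ℂ. So f is surjective and omits no value. (Note: only on the real line is cos bounded by [−1, 1].)

Omitted value: no value.


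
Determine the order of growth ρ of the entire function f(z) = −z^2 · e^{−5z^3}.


M(r) = max_{|z|=r} |-1|·|z|^2·|e^{−5z^3}| = 1·r^2 · e^{5r^3} (the factors attain their maxima compatibly on |z|=r). Then log M(r) = log 1 + 2·log r + 5r^3, dominated by the last term, so log log M(r) ~ 3·log r. The polynomial factor -1z^2 contributes only a log r term and does not affect the order. ρ = 3.
Therefore ρ = 3.

Order ρ = 3.


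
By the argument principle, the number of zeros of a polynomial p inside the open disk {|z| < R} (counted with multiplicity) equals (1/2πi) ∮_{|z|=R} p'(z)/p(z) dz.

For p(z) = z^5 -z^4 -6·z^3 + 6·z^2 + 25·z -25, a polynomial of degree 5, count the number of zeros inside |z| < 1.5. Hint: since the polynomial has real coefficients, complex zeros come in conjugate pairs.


The zeros of p are: 1, (2 + 1i), (2 - 1i), (-2 + 1i), (-2 - 1i).
Their magnitudes are: 1, 2.236, 2.236, 2.236, 2.236.
Zeros with |z| < R = 1.5: 1.
Count = 1.
By the argument principle, (1/2πi) ∮_{|z|=R} p'(z)/p(z) dz equals exactly this count.

Number of zeros inside |z| < 1.5: 1.


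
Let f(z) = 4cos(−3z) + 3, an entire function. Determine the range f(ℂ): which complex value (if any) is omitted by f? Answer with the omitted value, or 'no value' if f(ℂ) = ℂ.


Little Picard bounds the complement of f(ℂ) to at most one point.
cos is entire and surjective onto ℂ: for every w ∈ ℂ, cos(ζ) = w has a solution ζ ∈ ℂ (e.g., via the complex inverse arccos). With ζ = −3z this gives z = ζ/(-3). Then 4·cos(−3z) takes every value in 4·ℂ = ℂ, and adding 3 is a bijection of ℂ. So f is surjective and omits no value. (Note: only on the real line is cos bounded by [−1, 1].)

Omitted value: no value.


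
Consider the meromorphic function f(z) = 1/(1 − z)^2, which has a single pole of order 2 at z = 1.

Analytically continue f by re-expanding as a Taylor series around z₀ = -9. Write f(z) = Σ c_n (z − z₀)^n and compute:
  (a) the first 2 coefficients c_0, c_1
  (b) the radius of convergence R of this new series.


Let w = z − z₀, so z = z₀ + w.
Then 1 − z = 1 − (z₀ + w) = (1 − z₀) − w = 10 − w.
f(z) = 1/(10 − w)^2 = (1/(10)^2) · (1 − w/(10))^{−2}.
By the binomial series (1−u)^{−2} = Σ_{n≥0} C(n+1, 1) u^n for |u|<1, with u = w/(10):
  c_n = C(n+1, 1) / (10)^(n+2).
  c_0 = 1/(10)^2 = 1/100.
  c_1 = 2/(10)^3 = 1/500.
The series is valid for |w/d| < 1, i.e. |z − z₀| < |d|.
Radius of convergence: R = |1 − z₀| = |10| = 10 (distance from z₀ to the singularity z = 1).

c_0 = 1/100, c_1 = 1/500; R = 10.


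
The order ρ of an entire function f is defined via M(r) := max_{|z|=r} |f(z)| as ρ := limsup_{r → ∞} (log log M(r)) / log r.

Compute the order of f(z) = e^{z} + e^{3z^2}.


Each summand is entire of order 1 and 2 respectively (as in the single-exponential case). The order of a sum is at most the max of the orders, so ρ ≤ 2. For the lower bound: on |z|=r choose arg z so that 3z^2 is real positive; then |e^{3z^2}| = e^{3r^2} while |e^{1z}| ≤ e^{1r^1} = o(e^{3r^2}). So |f| ≥ e^{3r^2}(1 − o(1)) and ρ ≥ 2. Hence ρ = max(1, 2) = 2.
Therefore ρ = 2.

Order ρ = 2.


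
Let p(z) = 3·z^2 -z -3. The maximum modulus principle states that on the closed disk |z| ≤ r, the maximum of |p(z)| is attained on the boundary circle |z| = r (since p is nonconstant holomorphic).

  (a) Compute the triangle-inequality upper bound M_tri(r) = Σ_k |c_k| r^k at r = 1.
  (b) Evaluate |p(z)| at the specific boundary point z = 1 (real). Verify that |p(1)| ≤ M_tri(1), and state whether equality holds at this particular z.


Coefficients: c_0 = -3, c_1 = -1, c_2 = 3. Radius r = 1.
Part (a). Triangle bound: M_tri(r) = Σ_k |c_k| r^k
  = |-3|·1^0 + |-1|·1^1 + |3|·1^2
  = 3 + 1 + 3 = 7.
This bounds M(r) := max_{|z|=r} |p(z)| from above; equality holds iff all terms c_k z^k can be made to align in phase at a single z on |z|=r.
Part (b). At z = 1 (real, on the circle |z| = r):
  p(1) = (-3)·1^0 + (-1)·1^1 + (3)·1^2 = -1.
  |p(1)| = 1.
Check: |p(1)| = 1 ≤ 7 = M_tri(1). ✓ Equality does not hold at z = 1 (the coefficients have mixed signs, so the terms do not all align in phase there).

M_tri(1) = 7; |p(1)| = 1; equality at z=1: no.


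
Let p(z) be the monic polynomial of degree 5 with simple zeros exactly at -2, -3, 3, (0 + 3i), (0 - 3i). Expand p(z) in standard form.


The polynomial is p(z) = ∏_{α ∈ S} (z − α), where S = {-2, -3, 3, (0 + 3i), (0 - 3i)}.
Expanding the product yields: p(z) = z^5 + 2·z^4 -81·z -162.
Note conjugate pairs combine to real quadratics: (z − (0+3i))(z − (0−3i)) = z² + 9.
The resulting polynomial has degree 5 and real coefficients as required.

p(z) = z^5 + 2·z^4 -81·z -162.


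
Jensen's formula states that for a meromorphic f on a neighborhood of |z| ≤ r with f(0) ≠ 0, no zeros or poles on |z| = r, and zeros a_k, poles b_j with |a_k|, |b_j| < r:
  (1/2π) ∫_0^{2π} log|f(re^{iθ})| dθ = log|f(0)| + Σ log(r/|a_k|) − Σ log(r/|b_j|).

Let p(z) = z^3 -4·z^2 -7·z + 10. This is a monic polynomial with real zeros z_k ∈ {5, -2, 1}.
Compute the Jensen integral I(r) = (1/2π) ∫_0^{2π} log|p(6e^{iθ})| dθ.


Zeros: -2, 1, 5; r = 6.
Inside |z| < r: -2, 1, 5. Outside (|z| ≥ r): ∅.
p(0) = 10, so log|p(0)| = log(10) = 2.3026.
Apply Jensen: I(r) = log|p(0)| + Σ_k log(r/|z_k|), summed over zeros inside |z| < r.
  log(r/|z_k|) for z_k = 5: log(6/5) = 0.1823
  log(r/|z_k|) for z_k = -2: log(6/2) = 1.0986
  log(r/|z_k|) for z_k = 1: log(6/1) = 1.7918
Sum over inside zeros: 3.0727.
I(r) = log|p(0)| + (inside sum) = 2.3026 + 3.0727 = 5.3753.
Closed form (all zeros inside, monic): I(r) = n·log(r) = 3·log(6) = 5.3753. ✓

I(r) ≈ 5.3753.


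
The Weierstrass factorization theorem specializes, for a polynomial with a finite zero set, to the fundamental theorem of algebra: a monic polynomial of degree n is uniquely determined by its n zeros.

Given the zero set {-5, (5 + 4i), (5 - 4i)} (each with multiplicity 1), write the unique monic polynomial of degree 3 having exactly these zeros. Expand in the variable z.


The polynomial is p(z) = ∏_{α ∈ S} (z − α), where S = {-5, (5 + 4i), (5 - 4i)}.
Expanding the product yields: p(z) = z^3 -5·z^2 -9·z + 205.
Note conjugate pairs combine to real quadratics: (z − (5+4i))(z − (5−4i)) = z² − 10z + 41.
The resulting polynomial has degree 3 and real coefficients as required.

p(z) = z^3 -5·z^2 -9·z + 205.


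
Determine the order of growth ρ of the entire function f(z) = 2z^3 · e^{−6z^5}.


M(r) = max_{|z|=r} |2|·|z|^3·|e^{−6z^5}| = 2·r^3 · e^{6r^5} (the factors attain their maxima compatibly on |z|=r). Then log M(r) = log 2 + 3·log r + 6r^5, dominated by the last term, so log log M(r) ~ 5·log r. The polynomial factor 2z^3 contributes only a log r term and does not affect the order. ρ = 5.
Therefore ρ = 5.

Order ρ = 5.


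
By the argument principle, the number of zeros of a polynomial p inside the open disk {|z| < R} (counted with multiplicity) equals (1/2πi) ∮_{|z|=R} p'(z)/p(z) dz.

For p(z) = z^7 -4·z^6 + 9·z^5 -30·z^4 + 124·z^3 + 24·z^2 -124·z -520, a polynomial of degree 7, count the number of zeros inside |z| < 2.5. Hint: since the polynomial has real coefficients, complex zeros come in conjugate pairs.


The zeros of p are: (-1 + 3i), (-1 - 3i), 2, (-1 + 1i), (-1 - 1i), (3 + 2i), (3 - 2i).
Their magnitudes are: 3.162, 3.162, 2, 1.414, 1.414, 3.606, 3.606.
Zeros with |z| < R = 2.5: 2, (-1 + 1i), (-1 - 1i).
Count = 3.
By the argument principle, (1/2πi) ∮_{|z|=R} p'(z)/p(z) dz equals exactly this count.

Number of zeros inside |z| < 2.5: 3.


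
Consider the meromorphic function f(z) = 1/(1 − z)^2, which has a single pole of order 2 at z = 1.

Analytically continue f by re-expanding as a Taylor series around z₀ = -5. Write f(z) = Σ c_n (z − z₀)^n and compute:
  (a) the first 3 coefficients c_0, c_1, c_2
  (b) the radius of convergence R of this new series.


Let w = z − z₀, so z = z₀ + w.
Then 1 − z = 1 − (z₀ + w) = (1 − z₀) − w = 6 − w.
f(z) = 1/(6 − w)^2 = (1/(6)^2) · (1 − w/(6))^{−2}.
By the binomial series (1−u)^{−2} = Σ_{n≥0} C(n+1, 1) u^n for |u|<1, with u = w/(6):
  c_n = C(n+1, 1) / (6)^(n+2).
  c_0 = 1/(6)^2 = 1/36.
  c_1 = 2/(6)^3 = 1/108.
  c_2 = 3/(6)^4 = 1/432.
The series is valid for |w/d| < 1, i.e. |z − z₀| < |d|.
Radius of convergence: R = |1 − z₀| = |6| = 6 (distance from z₀ to the singularity z = 1).

c_0 = 1/36, c_1 = 1/108, c_2 = 1/432; R = 6.


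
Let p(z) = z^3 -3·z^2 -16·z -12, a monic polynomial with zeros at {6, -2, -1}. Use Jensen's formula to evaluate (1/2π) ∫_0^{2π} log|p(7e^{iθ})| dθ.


Zeros: -2, -1, 6; r = 7.
Inside |z| < r: -2, -1, 6. Outside (|z| ≥ r): ∅.
p(0) = -12, so log|p(0)| = log(12) = 2.4849.
Apply Jensen: I(r) = log|p(0)| + Σ_k log(r/|z_k|), summed over zeros inside |z| < r.
  log(r/|z_k|) for z_k = 6: log(7/6) = 0.1542
  log(r/|z_k|) for z_k = -2: log(7/2) = 1.2528
  log(r/|z_k|) for z_k = -1: log(7/1) = 1.9459
Sum over inside zeros: 3.3528.
I(r) = log|p(0)| + (inside sum) = 2.4849 + 3.3528 = 5.8377.
Closed form (all zeros inside, monic): I(r) = n·log(r) = 3·log(7) = 5.8377. ✓

I(r) ≈ 5.8377.


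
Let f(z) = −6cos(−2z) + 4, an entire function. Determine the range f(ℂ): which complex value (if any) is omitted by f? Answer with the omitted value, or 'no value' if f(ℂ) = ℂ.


Little Picard bounds the complement of f(ℂ) to at most one point.
cos is entire and surjective onto ℂ: for every w ∈ ℂ, cos(ζ) = w has a solution ζ ∈ ℂ (e.g., via the complex inverse arccos). With ζ = −2z this gives z = ζ/(-2). Then -6·cos(−2z) takes every value in -6·ℂ = ℂ, and adding 4 is a bijection of ℂ. So f is surjective and omits no value. (Note: only on the real line is cos bounded by [−1, 1].)

Omitted value: no value.


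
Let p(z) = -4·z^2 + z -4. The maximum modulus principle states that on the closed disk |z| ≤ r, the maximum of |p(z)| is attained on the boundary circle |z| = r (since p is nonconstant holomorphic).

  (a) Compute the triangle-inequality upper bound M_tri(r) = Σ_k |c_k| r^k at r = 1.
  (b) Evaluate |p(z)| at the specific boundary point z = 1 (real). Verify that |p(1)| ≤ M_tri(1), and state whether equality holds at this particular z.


Coefficients: c_0 = -4, c_1 = 1, c_2 = -4. Radius r = 1.
Part (a). Triangle bound: M_tri(r) = Σ_k |c_k| r^k
  = |-4|·1^0 + |1|·1^1 + |-4|·1^2
  = 4 + 1 + 4 = 9.
This bounds M(r) := max_{|z|=r} |p(z)| from above; equality holds iff all terms c_k z^k can be made to align in phase at a single z on |z|=r.
Part (b). At z = 1 (real, on the circle |z| = r):
  p(1) = (-4)·1^0 + (1)·1^1 + (-4)·1^2 = -7.
  |p(1)| = 7.
Check: |p(1)| = 7 ≤ 9 = M_tri(1). ✓ Equality does not hold at z = 1 (the coefficients have mixed signs, so the terms do not all align in phase there).

M_tri(1) = 9; |p(1)| = 7; equality at z=1: no.
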